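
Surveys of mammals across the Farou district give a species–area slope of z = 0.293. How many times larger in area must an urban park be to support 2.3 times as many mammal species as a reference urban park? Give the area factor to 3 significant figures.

(A₂/A₁)^0.293 = 2.3, so A₂/A₁ = 2.3^(1/0.293) = 2.3^3.413
ln(A₂/A₁) = ln 2.3 / 0.293 = 0.8329 / 0.293 = 2.8427
A₂/A₁ = e^2.8427 ≈ 17.16

17.2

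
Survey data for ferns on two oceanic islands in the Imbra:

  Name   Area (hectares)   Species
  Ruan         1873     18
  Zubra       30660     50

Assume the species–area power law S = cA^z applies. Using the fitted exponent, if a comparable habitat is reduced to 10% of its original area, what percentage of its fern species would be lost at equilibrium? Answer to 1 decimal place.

z = ln(50/18) / ln(30660/1873) = 1.0217 / 2.7954 = 0.3655
S_new/S_old = (A_new/A_old)^z = 0.1^0.3655 = exp(0.3655 × -2.3026) = 0.431
Fraction lost = 1 − 0.431 = 0.569

56.9%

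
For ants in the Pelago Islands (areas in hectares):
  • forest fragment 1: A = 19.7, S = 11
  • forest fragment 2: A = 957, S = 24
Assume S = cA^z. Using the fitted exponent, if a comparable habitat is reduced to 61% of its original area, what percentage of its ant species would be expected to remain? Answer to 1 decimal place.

90.5%

z = ln(24/11) / ln(957/19.7) = 0.7802 / 3.8832 = 0.2009
S_new/S_old = (A_new/A_old)^z = 0.61^0.2009 = exp(0.2009 × -0.4943) = 0.9055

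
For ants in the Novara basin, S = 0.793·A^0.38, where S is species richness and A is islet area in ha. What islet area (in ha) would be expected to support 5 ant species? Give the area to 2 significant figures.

130 ha

5 = 0.793 × A^0.38  ⇒  A^0.38 = 5/0.793 = 6.305
ln A = ln(6.305) / 0.38 = 1.8414 / 0.38 = 4.8457
A = e^4.8457 ≈ 127.2 ha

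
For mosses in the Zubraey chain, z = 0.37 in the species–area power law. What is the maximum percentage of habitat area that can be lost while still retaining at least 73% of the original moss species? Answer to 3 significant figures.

Need (A_new/A_old)^0.37 = 0.73, so A_new/A_old = 0.73^(1/0.37) = 0.73^2.703
ln(A_new/A_old) = ln 0.73 / 0.37 = -0.3147 / 0.37 = -0.8506
A_new/A_old = e^-0.8506 ≈ 0.4272
Fraction that can be lost = 1 − 0.4272 = 0.5728

57.3%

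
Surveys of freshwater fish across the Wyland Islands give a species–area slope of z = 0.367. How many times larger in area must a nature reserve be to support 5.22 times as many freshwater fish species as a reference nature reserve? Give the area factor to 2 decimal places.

90.26

(A₂/A₁)^0.367 = 5.22, so A₂/A₁ = 5.22^(1/0.367) = 5.22^2.725
ln(A₂/A₁) = ln 5.22 / 0.367 = 1.6525 / 0.367 = 4.5027
A₂/A₁ = e^4.5027 ≈ 90.26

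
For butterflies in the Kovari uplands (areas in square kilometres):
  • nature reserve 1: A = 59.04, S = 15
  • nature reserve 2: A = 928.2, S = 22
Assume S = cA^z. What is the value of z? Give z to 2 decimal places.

0.14

Taking logs: ln S = ln c + z ln A, so z = (ln S₂ − ln S₁)/(ln A₂ − ln A₁).
z = ln(22/15) / ln(928.2/59.04) = ln(1.467) / ln(15.72) = 0.3830 / 2.7550 = 0.1390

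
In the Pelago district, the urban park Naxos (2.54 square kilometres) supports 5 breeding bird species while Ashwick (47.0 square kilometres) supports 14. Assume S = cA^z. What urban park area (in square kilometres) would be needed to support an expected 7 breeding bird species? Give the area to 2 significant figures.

6.6 square kilometres

z = ln(14/5) / ln(47/2.54) = 1.0296 / 2.9180 = 0.3529
c = 5 / 2.54^0.3529 = 5 / 1.389 = 3.599
A = (7/3.599)^(1/0.3529) ⇒ ln A = ln(1.945)/0.3529 = 1.8857
A = e^1.8857 ≈ 6.591 square kilometres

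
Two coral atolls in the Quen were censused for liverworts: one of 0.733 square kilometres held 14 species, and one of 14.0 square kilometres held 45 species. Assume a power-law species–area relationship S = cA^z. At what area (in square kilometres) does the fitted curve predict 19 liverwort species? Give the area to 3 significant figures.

1.59 square kilometres

z = ln(45/14) / ln(14/0.733) = 1.1676 / 2.9497 = 0.3958
c = 14 / 0.733^0.3958 = 14 / 0.8843 = 15.83
A = (19/15.83)^(1/0.3958) ⇒ ln A = ln(1.2)/0.3958 = 0.4609
A = e^0.4609 ≈ 1.585 square kilometres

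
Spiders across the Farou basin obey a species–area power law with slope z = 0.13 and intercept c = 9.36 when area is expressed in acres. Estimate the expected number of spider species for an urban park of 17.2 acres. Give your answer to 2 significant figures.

14

S = 9.36 × 17.2^0.13
ln S = ln 9.36 + 0.13 × ln 17.2 = 2.2364 + 0.13 × 2.8449 = 2.6063
S = e^2.6063 ≈ 13.55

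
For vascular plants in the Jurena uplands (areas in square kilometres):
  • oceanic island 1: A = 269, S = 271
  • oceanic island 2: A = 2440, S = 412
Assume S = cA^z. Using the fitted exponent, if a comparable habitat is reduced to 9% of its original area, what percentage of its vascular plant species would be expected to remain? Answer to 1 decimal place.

z = ln(412/271) / ln(2440/269) = 0.4189 / 2.2050 = 0.1900
S_new/S_old = (A_new/A_old)^z = 0.09^0.1900 = exp(0.1900 × -2.4079) = 0.6329

63.3%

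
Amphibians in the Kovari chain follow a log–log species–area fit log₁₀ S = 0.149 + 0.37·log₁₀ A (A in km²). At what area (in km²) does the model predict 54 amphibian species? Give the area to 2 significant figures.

54 = 1.409 × A^0.37  ⇒  A^0.37 = 54/1.409 = 38.32
ln A = ln(38.32) / 0.37 = 3.6459 / 0.37 = 9.8538
A = e^9.8538 ≈ 19030 km²

19000 km²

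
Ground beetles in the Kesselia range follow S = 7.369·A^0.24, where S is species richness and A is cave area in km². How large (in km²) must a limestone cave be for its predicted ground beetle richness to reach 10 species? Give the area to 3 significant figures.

3.57 km²

10 = 7.369 × A^0.24  ⇒  A^0.24 = 10/7.369 = 1.357
ln A = ln(1.357) / 0.24 = 0.3053 / 0.24 = 1.2721
A = e^1.2721 ≈ 3.568 km²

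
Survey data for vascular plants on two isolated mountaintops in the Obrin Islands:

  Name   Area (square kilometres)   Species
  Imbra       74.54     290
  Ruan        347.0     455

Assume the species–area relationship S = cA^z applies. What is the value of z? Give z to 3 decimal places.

0.293

Taking logs: ln S = ln c + z ln A, so z = (ln S₂ − ln S₁)/(ln A₂ − ln A₁).
z = ln(455/290) / ln(347/74.54) = ln(1.569) / ln(4.655) = 0.4504 / 1.5380 = 0.2929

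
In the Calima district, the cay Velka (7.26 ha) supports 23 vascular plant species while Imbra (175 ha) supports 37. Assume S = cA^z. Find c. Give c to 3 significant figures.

z = ln(S₂/S₁) / ln(A₂/A₁) = ln(37/23) / ln(175/7.26) = 0.4754 / 3.1824 = 0.1494
c = S₁ / A₁^z = 23 / 7.26^0.1494 = 23 / 1.345 = 17.1

17.1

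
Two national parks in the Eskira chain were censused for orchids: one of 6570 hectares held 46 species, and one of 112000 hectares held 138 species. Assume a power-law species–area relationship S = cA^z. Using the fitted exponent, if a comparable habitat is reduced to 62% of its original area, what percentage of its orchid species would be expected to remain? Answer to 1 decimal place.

83.1%

z = ln(138/46) / ln(112000/6570) = 1.0986 / 2.8360 = 0.3874
S_new/S_old = (A_new/A_old)^z = 0.62^0.3874 = exp(0.3874 × -0.4780) = 0.831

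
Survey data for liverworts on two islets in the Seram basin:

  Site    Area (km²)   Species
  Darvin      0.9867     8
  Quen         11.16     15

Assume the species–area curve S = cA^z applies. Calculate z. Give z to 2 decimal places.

Taking logs: ln S = ln c + z ln A, so z = (ln S₂ − ln S₁)/(ln A₂ − ln A₁).
z = ln(15/8) / ln(11.16/0.9867) = ln(1.875) / ln(11.31) = 0.6286 / 2.4257 = 0.2591

0.26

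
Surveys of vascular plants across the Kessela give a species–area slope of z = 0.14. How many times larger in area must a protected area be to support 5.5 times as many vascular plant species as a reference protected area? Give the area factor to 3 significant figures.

(A₂/A₁)^0.14 = 5.5, so A₂/A₁ = 5.5^(1/0.14) = 5.5^7.143
ln(A₂/A₁) = ln 5.5 / 0.14 = 1.7047 / 0.14 = 12.1768
A₂/A₁ = e^12.1768 ≈ 194225

194000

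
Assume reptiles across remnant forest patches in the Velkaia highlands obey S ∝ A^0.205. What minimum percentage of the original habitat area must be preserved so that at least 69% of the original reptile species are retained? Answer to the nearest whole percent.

Need (A_new/A_old)^0.205 = 0.69, so A_new/A_old = 0.69^(1/0.205) = 0.69^4.878
ln(A_new/A_old) = ln 0.69 / 0.205 = -0.3711 / 0.205 = -1.8101
A_new/A_old = e^-1.8101 ≈ 0.1636

16%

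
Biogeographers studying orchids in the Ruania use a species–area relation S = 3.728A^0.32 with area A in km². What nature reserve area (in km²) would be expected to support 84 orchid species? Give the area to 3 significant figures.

84 = 3.728 × A^0.32  ⇒  A^0.32 = 84/3.728 = 22.53
ln A = ln(22.53) / 0.32 = 3.1149 / 0.32 = 9.7342
A = e^9.7342 ≈ 16885 km²

16900 km²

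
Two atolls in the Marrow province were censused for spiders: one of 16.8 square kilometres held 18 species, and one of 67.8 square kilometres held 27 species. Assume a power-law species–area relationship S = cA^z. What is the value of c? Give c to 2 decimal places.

7.93

z = ln(S₂/S₁) / ln(A₂/A₁) = ln(27/18) / ln(67.8/16.8) = 0.4055 / 1.3952 = 0.2906
c = S₁ / A₁^z = 18 / 16.8^0.2906 = 18 / 2.27 = 7.928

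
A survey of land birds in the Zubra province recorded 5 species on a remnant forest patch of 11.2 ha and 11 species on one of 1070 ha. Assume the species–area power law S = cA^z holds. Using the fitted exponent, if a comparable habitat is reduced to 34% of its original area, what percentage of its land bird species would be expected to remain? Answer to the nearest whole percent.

83%

z = ln(11/5) / ln(1070/11.2) = 0.7885 / 4.5595 = 0.1729
S_new/S_old = (A_new/A_old)^z = 0.34^0.1729 = exp(0.1729 × -1.0788) = 0.8298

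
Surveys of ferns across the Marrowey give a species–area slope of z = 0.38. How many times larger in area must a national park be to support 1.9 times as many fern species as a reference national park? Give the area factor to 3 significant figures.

(A₂/A₁)^0.38 = 1.9, so A₂/A₁ = 1.9^(1/0.38) = 1.9^2.632
ln(A₂/A₁) = ln 1.9 / 0.38 = 0.6419 / 0.38 = 1.6891
A₂/A₁ = e^1.6891 ≈ 5.415

5.41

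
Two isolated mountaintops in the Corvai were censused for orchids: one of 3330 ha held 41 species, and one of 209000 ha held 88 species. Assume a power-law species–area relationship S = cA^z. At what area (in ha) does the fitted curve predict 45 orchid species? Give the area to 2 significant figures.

5500 ha

z = ln(88/41) / ln(209000/3330) = 0.7638 / 4.1394 = 0.1845
c = 41 / 3330^0.1845 = 41 / 4.466 = 9.18
A = (45/9.18)^(1/0.1845) ⇒ ln A = ln(4.902)/0.1845 = 8.6152
A = e^8.6152 ≈ 5515 ha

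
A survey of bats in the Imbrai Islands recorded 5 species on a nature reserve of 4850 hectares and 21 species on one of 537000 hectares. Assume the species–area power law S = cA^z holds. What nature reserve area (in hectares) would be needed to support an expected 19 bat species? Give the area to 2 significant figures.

z = ln(21/5) / ln(537000/4850) = 1.4351 / 4.7070 = 0.3049
c = 5 / 4850^0.3049 = 5 / 13.3 = 0.3761
A = (19/0.3761)^(1/0.3049) ⇒ ln A = ln(50.52)/0.3049 = 12.8655
A = e^12.8655 ≈ 386731 hectares

390000 hectares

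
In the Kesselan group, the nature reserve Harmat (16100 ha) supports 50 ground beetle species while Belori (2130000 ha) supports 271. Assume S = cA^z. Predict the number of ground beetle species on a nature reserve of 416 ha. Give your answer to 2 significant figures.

z = ln(271/50) / ln(2130000/16100) = 1.6901 / 4.8851 = 0.3460
c = 50 / 16100^0.3460 = 50 / 28.54 = 1.752
S₃ = 1.752 × 416^0.3460 = 1.752 × 8.056 ≈ 14.11

14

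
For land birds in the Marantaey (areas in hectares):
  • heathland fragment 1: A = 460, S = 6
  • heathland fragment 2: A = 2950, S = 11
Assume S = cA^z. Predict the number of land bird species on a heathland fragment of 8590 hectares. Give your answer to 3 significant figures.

15.6

z = ln(11/6) / ln(2950/460) = 0.6061 / 1.8583 = 0.3262
c = 6 / 460^0.3262 = 6 / 7.388 = 0.8121
S₃ = 0.8121 × 8590^0.3262 = 0.8121 × 19.19 ≈ 15.59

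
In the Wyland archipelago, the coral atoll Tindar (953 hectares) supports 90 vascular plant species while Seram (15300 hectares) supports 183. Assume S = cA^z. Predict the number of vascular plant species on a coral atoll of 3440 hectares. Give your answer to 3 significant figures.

125

z = ln(183/90) / ln(15300/953) = 0.7097 / 2.7760 = 0.2556
c = 90 / 953^0.2556 = 90 / 5.776 = 15.58
S₃ = 15.58 × 3440^0.2556 = 15.58 × 8.019 ≈ 125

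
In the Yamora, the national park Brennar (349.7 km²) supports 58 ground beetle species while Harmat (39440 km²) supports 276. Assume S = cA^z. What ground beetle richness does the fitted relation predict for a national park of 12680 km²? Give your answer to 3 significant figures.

z = ln(276/58) / ln(39440/349.7) = 1.5600 / 4.7255 = 0.3301
c = 58 / 349.7^0.3301 = 58 / 6.914 = 8.389
S₃ = 8.389 × 12680^0.3301 = 8.389 × 22.62 ≈ 189.8

190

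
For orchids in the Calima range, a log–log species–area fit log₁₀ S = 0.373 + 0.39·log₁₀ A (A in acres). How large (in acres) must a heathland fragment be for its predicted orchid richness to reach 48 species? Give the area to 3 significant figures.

48 = 2.36 × A^0.39  ⇒  A^0.39 = 48/2.36 = 20.33
ln A = ln(20.33) / 0.39 = 3.0123 / 0.39 = 7.7239
A = e^7.7239 ≈ 2262 acres

2260 acres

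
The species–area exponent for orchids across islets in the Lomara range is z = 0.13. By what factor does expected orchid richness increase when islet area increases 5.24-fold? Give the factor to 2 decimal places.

S₂/S₁ = (A₂/A₁)^z = 5.24^0.13
ln(S₂/S₁) = 0.13 × ln 5.24 = 0.13 × 1.6563 = 0.2153
S₂/S₁ = e^0.2153 ≈ 1.24

1.24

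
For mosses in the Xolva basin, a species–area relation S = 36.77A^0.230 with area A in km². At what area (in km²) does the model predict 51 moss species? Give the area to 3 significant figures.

4.15 km²

51 = 36.77 × A^0.23  ⇒  A^0.23 = 51/36.77 = 1.387
ln A = ln(1.387) / 0.23 = 0.3271 / 0.23 = 1.4224
A = e^1.4224 ≈ 4.147 km²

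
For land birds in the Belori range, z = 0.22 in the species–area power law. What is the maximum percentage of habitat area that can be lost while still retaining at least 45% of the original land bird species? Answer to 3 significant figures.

Need (A_new/A_old)^0.22 = 0.45, so A_new/A_old = 0.45^(1/0.22) = 0.45^4.545
ln(A_new/A_old) = ln 0.45 / 0.22 = -0.7985 / 0.22 = -3.6296
A_new/A_old = e^-3.6296 ≈ 0.02653
Fraction that can be lost = 1 − 0.02653 = 0.9735

97.3%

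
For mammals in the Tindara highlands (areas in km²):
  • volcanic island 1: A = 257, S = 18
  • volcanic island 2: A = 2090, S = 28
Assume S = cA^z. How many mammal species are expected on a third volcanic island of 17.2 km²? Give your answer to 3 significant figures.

z = ln(28/18) / ln(2090/257) = 0.4418 / 2.0958 = 0.2108
c = 18 / 257^0.2108 = 18 / 3.221 = 5.588
S₃ = 5.588 × 17.2^0.2108 = 5.588 × 1.822 ≈ 10.18

10.2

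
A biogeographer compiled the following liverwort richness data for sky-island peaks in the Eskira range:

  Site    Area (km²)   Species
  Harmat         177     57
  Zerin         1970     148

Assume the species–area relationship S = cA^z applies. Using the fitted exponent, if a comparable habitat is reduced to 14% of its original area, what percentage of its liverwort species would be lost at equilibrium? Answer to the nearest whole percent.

z = ln(148/57) / ln(1970/177) = 0.9542 / 2.4096 = 0.3960
S_new/S_old = (A_new/A_old)^z = 0.14^0.3960 = exp(0.3960 × -1.9661) = 0.4591
Fraction lost = 1 − 0.4591 = 0.5409

54%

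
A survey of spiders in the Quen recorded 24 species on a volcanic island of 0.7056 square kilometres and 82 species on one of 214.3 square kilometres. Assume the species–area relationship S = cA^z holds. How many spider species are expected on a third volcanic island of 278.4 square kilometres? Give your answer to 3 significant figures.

z = ln(82/24) / ln(214.3/0.7056) = 1.2287 / 5.7161 = 0.2149
c = 24 / 0.7056^0.2149 = 24 / 0.9278 = 25.87
S₃ = 25.87 × 278.4^0.2149 = 25.87 × 3.353 ≈ 86.74

86.7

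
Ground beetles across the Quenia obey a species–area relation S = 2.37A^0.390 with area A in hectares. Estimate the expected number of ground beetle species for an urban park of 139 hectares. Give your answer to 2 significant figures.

S = 2.37 × 139^0.39
ln S = ln 2.37 + 0.39 × ln 139 = 0.8629 + 0.39 × 4.9345 = 2.7873
S = e^2.7873 ≈ 16.24

16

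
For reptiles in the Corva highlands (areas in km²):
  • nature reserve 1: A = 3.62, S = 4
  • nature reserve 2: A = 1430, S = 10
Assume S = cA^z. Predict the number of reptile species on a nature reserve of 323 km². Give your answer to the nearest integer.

z = ln(10/4) / ln(1430/3.62) = 0.9163 / 5.9790 = 0.1533
c = 4 / 3.62^0.1533 = 4 / 1.218 = 3.284
S₃ = 3.284 × 323^0.1533 = 3.284 × 2.424 ≈ 7.961

8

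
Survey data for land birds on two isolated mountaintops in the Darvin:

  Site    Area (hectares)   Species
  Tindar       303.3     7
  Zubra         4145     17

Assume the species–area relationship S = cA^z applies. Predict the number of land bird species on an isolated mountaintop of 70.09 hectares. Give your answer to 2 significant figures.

z = ln(17/7) / ln(4145/303.3) = 0.8873 / 2.6149 = 0.3393
c = 7 / 303.3^0.3393 = 7 / 6.953 = 1.007
S₃ = 1.007 × 70.09^0.3393 = 1.007 × 4.229 ≈ 4.258

4.3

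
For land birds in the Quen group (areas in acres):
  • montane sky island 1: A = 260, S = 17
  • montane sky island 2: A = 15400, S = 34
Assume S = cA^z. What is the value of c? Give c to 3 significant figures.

z = ln(S₂/S₁) / ln(A₂/A₁) = ln(34/17) / ln(15400/260) = 0.6931 / 4.0814 = 0.1698
c = S₁ / A₁^z = 17 / 260^0.1698 = 17 / 2.571 = 6.612

6.61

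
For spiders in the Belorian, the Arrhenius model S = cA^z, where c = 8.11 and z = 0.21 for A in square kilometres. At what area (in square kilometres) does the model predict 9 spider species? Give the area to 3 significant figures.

1.64 square kilometres

9 = 8.11 × A^0.21  ⇒  A^0.21 = 9/8.11 = 1.11
ln A = ln(1.11) / 0.21 = 0.1041 / 0.21 = 0.4958
A = e^0.4958 ≈ 1.642 square kilometres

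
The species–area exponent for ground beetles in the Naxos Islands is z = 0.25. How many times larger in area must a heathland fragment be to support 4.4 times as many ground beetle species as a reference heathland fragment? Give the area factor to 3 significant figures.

375

(A₂/A₁)^0.25 = 4.4, so A₂/A₁ = 4.4^(1/0.25) = 4.4^4
ln(A₂/A₁) = ln 4.4 / 0.25 = 1.4816 / 0.25 = 5.9264
A₂/A₁ = e^5.9264 ≈ 374.8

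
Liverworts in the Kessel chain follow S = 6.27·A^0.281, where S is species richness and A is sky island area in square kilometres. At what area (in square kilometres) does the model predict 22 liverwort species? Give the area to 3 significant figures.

22 = 6.27 × A^0.281  ⇒  A^0.281 = 22/6.27 = 3.509
ln A = ln(3.509) / 0.281 = 1.2553 / 0.281 = 4.4671
A = e^4.4671 ≈ 87.11 square kilometres

87.1 square kilometres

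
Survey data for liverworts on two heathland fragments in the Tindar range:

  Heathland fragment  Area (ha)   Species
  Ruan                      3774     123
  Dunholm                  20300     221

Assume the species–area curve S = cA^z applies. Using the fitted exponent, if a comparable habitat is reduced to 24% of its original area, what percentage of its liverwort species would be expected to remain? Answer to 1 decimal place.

60.8%

z = ln(221/123) / ln(20300/3774) = 0.5860 / 1.6825 = 0.3483
S_new/S_old = (A_new/A_old)^z = 0.24^0.3483 = exp(0.3483 × -1.4271) = 0.6083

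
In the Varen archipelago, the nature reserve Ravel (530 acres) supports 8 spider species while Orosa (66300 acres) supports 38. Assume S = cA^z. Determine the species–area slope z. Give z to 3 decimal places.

Taking logs: ln S = ln c + z ln A, so z = (ln S₂ − ln S₁)/(ln A₂ − ln A₁).
z = ln(38/8) / ln(66300/530) = ln(4.75) / ln(125.1) = 1.5581 / 4.8291 = 0.3227

0.323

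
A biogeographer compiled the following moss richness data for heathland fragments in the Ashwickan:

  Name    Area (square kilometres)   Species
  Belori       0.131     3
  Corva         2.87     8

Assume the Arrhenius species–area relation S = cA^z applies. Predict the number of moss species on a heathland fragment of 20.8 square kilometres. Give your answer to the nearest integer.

z = ln(8/3) / ln(2.87/0.131) = 0.9808 / 3.0869 = 0.3177
c = 3 / 0.131^0.3177 = 3 / 0.5242 = 5.723
S₃ = 5.723 × 20.8^0.3177 = 5.723 × 2.623 ≈ 15.01

15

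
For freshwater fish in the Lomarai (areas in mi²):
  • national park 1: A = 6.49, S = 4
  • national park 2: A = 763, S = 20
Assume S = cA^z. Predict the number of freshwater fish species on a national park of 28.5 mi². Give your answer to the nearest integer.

z = ln(20/4) / ln(763/6.49) = 1.6094 / 4.7670 = 0.3376
c = 4 / 6.49^0.3376 = 4 / 1.88 = 2.127
S₃ = 2.127 × 28.5^0.3376 = 2.127 × 3.099 ≈ 6.592

7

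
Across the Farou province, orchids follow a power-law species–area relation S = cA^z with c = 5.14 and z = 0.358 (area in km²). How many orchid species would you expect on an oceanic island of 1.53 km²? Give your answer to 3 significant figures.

5.99

S = 5.14 × 1.53^0.358 = 5.14 × 1.164 ≈ 5.985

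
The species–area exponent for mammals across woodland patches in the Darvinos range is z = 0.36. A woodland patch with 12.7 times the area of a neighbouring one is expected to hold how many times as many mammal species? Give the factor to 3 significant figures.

2.50

S₂/S₁ = (A₂/A₁)^z = 12.7^0.36
ln(S₂/S₁) = 0.36 × ln 12.7 = 0.36 × 2.5416 = 0.9150
S₂/S₁ = e^0.9150 ≈ 2.497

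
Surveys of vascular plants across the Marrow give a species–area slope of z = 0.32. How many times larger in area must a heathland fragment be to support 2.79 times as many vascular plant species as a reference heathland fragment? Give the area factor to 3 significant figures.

(A₂/A₁)^0.32 = 2.79, so A₂/A₁ = 2.79^(1/0.32) = 2.79^3.125
ln(A₂/A₁) = ln 2.79 / 0.32 = 1.0260 / 0.32 = 3.2064
A₂/A₁ = e^3.2064 ≈ 24.69

24.7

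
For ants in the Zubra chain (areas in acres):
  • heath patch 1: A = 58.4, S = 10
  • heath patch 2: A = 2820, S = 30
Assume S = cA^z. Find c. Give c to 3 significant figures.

3.16

z = ln(S₂/S₁) / ln(A₂/A₁) = ln(30/10) / ln(2820/58.4) = 1.0986 / 3.8772 = 0.2834
c = S₁ / A₁^z = 10 / 58.4^0.2834 = 10 / 3.166 = 3.158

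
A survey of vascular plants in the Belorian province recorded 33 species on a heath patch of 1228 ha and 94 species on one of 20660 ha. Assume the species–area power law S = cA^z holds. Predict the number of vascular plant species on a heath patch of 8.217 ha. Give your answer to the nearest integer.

5

z = ln(94/33) / ln(20660/1228) = 1.0468 / 2.8228 = 0.3708
c = 33 / 1228^0.3708 = 33 / 13.98 = 2.36
S₃ = 2.36 × 8.217^0.3708 = 2.36 × 2.184 ≈ 5.154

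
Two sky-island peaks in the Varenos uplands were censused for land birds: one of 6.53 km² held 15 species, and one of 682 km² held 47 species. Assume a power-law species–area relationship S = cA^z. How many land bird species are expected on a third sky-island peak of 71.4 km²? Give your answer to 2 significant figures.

27

z = ln(47/15) / ln(682/6.53) = 1.1421 / 4.6486 = 0.2457
c = 15 / 6.53^0.2457 = 15 / 1.586 = 9.46
S₃ = 9.46 × 71.4^0.2457 = 9.46 × 2.854 ≈ 27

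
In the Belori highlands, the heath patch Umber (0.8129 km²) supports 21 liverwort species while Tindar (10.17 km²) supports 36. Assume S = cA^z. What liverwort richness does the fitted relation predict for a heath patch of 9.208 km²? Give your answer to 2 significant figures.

35

z = ln(36/21) / ln(10.17/0.8129) = 0.5390 / 2.5266 = 0.2133
c = 21 / 0.8129^0.2133 = 21 / 0.9568 = 21.95
S₃ = 21.95 × 9.208^0.2133 = 21.95 × 1.606 ≈ 35.24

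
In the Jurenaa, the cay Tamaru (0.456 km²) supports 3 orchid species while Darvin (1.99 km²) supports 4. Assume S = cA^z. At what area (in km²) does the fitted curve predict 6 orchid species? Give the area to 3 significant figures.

z = ln(4/3) / ln(1.99/0.456) = 0.2877 / 1.4734 = 0.1953
c = 3 / 0.456^0.1953 = 3 / 0.8579 = 3.497
A = (6/3.497)^(1/0.1953) ⇒ ln A = ln(1.716)/0.1953 = 2.7648
A = e^2.7648 ≈ 15.88 km²

15.9 km²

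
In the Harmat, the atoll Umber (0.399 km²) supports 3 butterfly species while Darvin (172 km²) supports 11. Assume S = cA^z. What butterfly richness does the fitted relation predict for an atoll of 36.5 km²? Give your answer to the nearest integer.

z = ln(11/3) / ln(172/0.399) = 1.2993 / 6.0663 = 0.2142
c = 3 / 0.399^0.2142 = 3 / 0.8214 = 3.652
S₃ = 3.652 × 36.5^0.2142 = 3.652 × 2.161 ≈ 7.892

8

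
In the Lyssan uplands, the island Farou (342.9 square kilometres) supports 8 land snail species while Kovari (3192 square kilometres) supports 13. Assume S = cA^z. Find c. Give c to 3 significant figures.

z = ln(S₂/S₁) / ln(A₂/A₁) = ln(13/8) / ln(3192/342.9) = 0.4855 / 2.2310 = 0.2176
c = S₁ / A₁^z = 8 / 342.9^0.2176 = 8 / 3.562 = 2.246

2.25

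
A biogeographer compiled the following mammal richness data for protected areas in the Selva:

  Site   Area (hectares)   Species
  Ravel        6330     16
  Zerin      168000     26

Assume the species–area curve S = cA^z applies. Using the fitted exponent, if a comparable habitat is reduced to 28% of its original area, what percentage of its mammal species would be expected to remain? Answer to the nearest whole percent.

83%

z = ln(26/16) / ln(168000/6330) = 0.4855 / 3.2787 = 0.1481
S_new/S_old = (A_new/A_old)^z = 0.28^0.1481 = exp(0.1481 × -1.2730) = 0.8282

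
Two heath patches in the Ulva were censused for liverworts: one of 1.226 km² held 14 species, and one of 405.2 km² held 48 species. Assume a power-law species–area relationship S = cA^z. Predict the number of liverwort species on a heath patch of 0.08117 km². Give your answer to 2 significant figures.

7.9

z = ln(48/14) / ln(405.2/1.226) = 1.2321 / 5.8006 = 0.2124
c = 14 / 1.226^0.2124 = 14 / 1.044 = 13.41
S₃ = 13.41 × 0.08117^0.2124 = 13.41 × 0.5866 ≈ 7.864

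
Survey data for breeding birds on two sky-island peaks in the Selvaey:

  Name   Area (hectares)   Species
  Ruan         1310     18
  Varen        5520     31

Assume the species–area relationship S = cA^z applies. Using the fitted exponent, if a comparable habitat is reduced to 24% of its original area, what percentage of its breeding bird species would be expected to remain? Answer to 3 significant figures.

z = ln(31/18) / ln(5520/1310) = 0.5436 / 1.4384 = 0.3779
S_new/S_old = (A_new/A_old)^z = 0.24^0.3779 = exp(0.3779 × -1.4271) = 0.5831

58.3%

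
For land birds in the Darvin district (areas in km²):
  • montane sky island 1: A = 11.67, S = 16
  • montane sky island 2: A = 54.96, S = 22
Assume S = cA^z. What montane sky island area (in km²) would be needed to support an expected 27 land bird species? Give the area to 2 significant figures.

z = ln(22/16) / ln(54.96/11.67) = 0.3185 / 1.5496 = 0.2055
c = 16 / 11.67^0.2055 = 16 / 1.657 = 9.657
A = (27/9.657)^(1/0.2055) ⇒ ln A = ln(2.796)/0.2055 = 5.0031
A = e^5.0031 ≈ 148.9 km²

150 km²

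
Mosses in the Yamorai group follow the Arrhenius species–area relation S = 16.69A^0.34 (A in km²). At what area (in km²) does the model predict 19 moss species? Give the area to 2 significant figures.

1.5 km²

19 = 16.69 × A^0.34  ⇒  A^0.34 = 19/16.69 = 1.138
ln A = ln(1.138) / 0.34 = 0.1296 / 0.34 = 0.3813
A = e^0.3813 ≈ 1.464 km²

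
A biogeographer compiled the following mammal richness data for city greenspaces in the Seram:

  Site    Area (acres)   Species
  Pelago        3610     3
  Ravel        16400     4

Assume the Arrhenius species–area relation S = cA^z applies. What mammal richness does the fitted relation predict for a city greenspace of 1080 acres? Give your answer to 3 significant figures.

z = ln(4/3) / ln(16400/3610) = 0.2877 / 1.5136 = 0.1901
c = 3 / 3610^0.1901 = 3 / 4.744 = 0.6323
S₃ = 0.6323 × 1080^0.1901 = 0.6323 × 3.772 ≈ 2.385

2.39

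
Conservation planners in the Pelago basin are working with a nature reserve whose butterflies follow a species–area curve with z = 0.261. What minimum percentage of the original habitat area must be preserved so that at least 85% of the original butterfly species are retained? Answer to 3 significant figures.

53.7%

Need (A_new/A_old)^0.261 = 0.85, so A_new/A_old = 0.85^(1/0.261) = 0.85^3.831
ln(A_new/A_old) = ln 0.85 / 0.261 = -0.1625 / 0.261 = -0.6227
A_new/A_old = e^-0.6227 ≈ 0.5365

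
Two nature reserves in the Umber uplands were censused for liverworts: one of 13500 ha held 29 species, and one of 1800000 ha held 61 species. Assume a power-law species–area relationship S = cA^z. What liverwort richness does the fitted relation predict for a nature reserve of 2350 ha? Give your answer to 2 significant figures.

22

z = ln(61/29) / ln(1800000/13500) = 0.7436 / 4.8929 = 0.1520
c = 29 / 13500^0.1520 = 29 / 4.243 = 6.834
S₃ = 6.834 × 2350^0.1520 = 6.834 × 3.253 ≈ 22.23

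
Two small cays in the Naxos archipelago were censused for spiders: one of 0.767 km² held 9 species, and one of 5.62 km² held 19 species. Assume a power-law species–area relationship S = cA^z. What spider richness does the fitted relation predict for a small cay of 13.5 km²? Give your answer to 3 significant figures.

26.4

z = ln(19/9) / ln(5.62/0.767) = 0.7472 / 1.9916 = 0.3752
c = 9 / 0.767^0.3752 = 9 / 0.9053 = 9.942
S₃ = 9.942 × 13.5^0.3752 = 9.942 × 2.655 ≈ 26.4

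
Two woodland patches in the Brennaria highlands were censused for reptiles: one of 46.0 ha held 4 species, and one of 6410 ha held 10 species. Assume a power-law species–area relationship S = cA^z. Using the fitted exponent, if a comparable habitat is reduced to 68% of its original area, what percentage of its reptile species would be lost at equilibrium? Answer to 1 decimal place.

z = ln(10/4) / ln(6410/46) = 0.9163 / 4.9370 = 0.1856
S_new/S_old = (A_new/A_old)^z = 0.68^0.1856 = exp(0.1856 × -0.3857) = 0.9309
Fraction lost = 1 − 0.9309 = 0.06908

6.9%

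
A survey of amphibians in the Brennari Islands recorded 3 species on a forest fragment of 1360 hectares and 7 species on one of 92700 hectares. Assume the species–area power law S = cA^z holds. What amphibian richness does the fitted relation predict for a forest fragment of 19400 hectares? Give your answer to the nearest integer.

z = ln(7/3) / ln(92700/1360) = 0.8473 / 4.2219 = 0.2007
c = 3 / 1360^0.2007 = 3 / 4.255 = 0.7051
S₃ = 0.7051 × 19400^0.2007 = 0.7051 × 7.253 ≈ 5.114

5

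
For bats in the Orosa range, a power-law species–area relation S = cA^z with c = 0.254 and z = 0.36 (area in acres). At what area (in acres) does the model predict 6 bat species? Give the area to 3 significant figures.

6 = 0.254 × A^0.36  ⇒  A^0.36 = 6/0.254 = 23.62
ln A = ln(23.62) / 0.36 = 3.1622 / 0.36 = 8.7838
A = e^8.7838 ≈ 6528 acres

6530 acres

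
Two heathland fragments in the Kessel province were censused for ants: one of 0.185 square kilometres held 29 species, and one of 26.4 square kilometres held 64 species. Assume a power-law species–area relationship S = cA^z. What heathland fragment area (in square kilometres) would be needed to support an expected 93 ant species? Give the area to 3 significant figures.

275 square kilometres

z = ln(64/29) / ln(26.4/0.185) = 0.7916 / 4.9608 = 0.1596
c = 29 / 0.185^0.1596 = 29 / 0.7639 = 37.96
A = (93/37.96)^(1/0.1596) ⇒ ln A = ln(2.45)/0.1596 = 5.6154
A = e^5.6154 ≈ 274.6 square kilometres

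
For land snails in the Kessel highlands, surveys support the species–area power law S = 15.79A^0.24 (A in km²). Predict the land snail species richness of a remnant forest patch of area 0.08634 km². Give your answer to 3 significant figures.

S = 15.79 × 0.08634^0.24
ln S = ln 15.79 + 0.24 × ln 0.08634 = 2.7594 + 0.24 × -2.4495 = 2.1715
S = e^2.1715 ≈ 8.771

8.77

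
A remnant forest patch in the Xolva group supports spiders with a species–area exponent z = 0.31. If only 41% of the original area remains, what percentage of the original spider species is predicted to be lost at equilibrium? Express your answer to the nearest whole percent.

S_new/S_old = (A_new/A_old)^z = 0.41^0.31
= exp(0.31 × ln 0.41) = exp(0.31 × -0.8916) = exp(-0.2764) ≈ 0.7585
Fraction lost = 1 − 0.7585 = 0.2415

24%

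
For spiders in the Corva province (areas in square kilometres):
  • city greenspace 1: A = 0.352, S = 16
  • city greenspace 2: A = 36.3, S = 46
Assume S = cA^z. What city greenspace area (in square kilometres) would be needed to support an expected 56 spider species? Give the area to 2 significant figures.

z = ln(46/16) / ln(36.3/0.352) = 1.0561 / 4.6359 = 0.2278
c = 16 / 0.352^0.2278 = 16 / 0.7883 = 20.3
A = (56/20.3)^(1/0.2278) ⇒ ln A = ln(2.759)/0.2278 = 4.4554
A = e^4.4554 ≈ 86.09 square kilometres

86 square kilometres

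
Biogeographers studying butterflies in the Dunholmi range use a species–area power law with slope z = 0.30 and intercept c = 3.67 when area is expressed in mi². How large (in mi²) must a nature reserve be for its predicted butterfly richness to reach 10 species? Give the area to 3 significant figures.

28.3 mi²

10 = 3.67 × A^0.3  ⇒  A^0.3 = 10/3.67 = 2.725
ln A = ln(2.725) / 0.3 = 1.0024 / 0.3 = 3.3413
A = e^3.3413 ≈ 28.26 mi²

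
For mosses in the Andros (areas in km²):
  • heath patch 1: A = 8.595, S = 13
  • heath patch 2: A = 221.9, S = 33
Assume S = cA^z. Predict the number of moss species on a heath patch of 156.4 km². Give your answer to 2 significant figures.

z = ln(33/13) / ln(221.9/8.595) = 0.9316 / 3.2510 = 0.2865
c = 13 / 8.595^0.2865 = 13 / 1.852 = 7.018
S₃ = 7.018 × 156.4^0.2865 = 7.018 × 4.253 ≈ 29.85

30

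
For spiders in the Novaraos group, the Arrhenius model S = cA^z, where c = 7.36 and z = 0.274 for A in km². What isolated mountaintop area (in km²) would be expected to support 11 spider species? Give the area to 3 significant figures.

11 = 7.36 × A^0.274  ⇒  A^0.274 = 11/7.36 = 1.495
ln A = ln(1.495) / 0.274 = 0.4018 / 0.274 = 1.4666
A = e^1.4666 ≈ 4.334 km²

4.33 km²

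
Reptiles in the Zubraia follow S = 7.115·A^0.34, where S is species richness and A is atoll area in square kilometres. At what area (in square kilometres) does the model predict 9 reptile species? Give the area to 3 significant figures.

9 = 7.115 × A^0.34  ⇒  A^0.34 = 9/7.115 = 1.265
ln A = ln(1.265) / 0.34 = 0.2350 / 0.34 = 0.6912
A = e^0.6912 ≈ 1.996 square kilometres

2.00 square kilometres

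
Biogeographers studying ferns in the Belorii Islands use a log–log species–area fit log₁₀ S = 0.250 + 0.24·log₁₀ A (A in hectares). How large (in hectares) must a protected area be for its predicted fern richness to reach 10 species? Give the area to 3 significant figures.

10 = 1.778 × A^0.24  ⇒  A^0.24 = 10/1.778 = 5.623
ln A = ln(5.623) / 0.24 = 1.7269 / 0.24 = 7.1956
A = e^7.1956 ≈ 1334 hectares

1330 hectares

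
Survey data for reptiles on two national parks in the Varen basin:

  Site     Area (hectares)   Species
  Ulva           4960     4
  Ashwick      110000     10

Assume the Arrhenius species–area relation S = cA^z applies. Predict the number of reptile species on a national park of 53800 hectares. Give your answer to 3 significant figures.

z = ln(10/4) / ln(110000/4960) = 0.9163 / 3.0991 = 0.2957
c = 4 / 4960^0.2957 = 4 / 12.38 = 0.3232
S₃ = 0.3232 × 53800^0.2957 = 0.3232 × 25.05 ≈ 8.094

8.09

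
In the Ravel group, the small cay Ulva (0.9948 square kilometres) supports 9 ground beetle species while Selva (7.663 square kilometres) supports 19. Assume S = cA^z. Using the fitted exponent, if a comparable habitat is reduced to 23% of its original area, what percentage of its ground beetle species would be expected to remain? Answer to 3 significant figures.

z = ln(19/9) / ln(7.663/0.9948) = 0.7472 / 2.0416 = 0.3660
S_new/S_old = (A_new/A_old)^z = 0.23^0.3660 = exp(0.3660 × -1.4697) = 0.584

58.4%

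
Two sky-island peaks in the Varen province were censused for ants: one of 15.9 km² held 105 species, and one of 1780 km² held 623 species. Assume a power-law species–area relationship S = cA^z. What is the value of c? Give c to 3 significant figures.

z = ln(S₂/S₁) / ln(A₂/A₁) = ln(623/105) / ln(1780/15.9) = 1.7806 / 4.7180 = 0.3774
c = S₁ / A₁^z = 105 / 15.9^0.3774 = 105 / 2.841 = 36.96

37.0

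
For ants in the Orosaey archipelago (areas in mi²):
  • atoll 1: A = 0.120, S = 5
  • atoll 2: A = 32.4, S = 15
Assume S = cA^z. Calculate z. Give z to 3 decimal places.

0.196

Taking logs: ln S = ln c + z ln A, so z = (ln S₂ − ln S₁)/(ln A₂ − ln A₁).
z = ln(15/5) / ln(32.4/0.12) = ln(3) / ln(270) = 1.0986 / 5.5984 = 0.1962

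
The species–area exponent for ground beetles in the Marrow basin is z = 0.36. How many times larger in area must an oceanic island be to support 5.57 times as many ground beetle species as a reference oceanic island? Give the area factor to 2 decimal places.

(A₂/A₁)^0.36 = 5.57, so A₂/A₁ = 5.57^(1/0.36) = 5.57^2.778
ln(A₂/A₁) = ln 5.57 / 0.36 = 1.7174 / 0.36 = 4.7705
A₂/A₁ = e^4.7705 ≈ 118

117.98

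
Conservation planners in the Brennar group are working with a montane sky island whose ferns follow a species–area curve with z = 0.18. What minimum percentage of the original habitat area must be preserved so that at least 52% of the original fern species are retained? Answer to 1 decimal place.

Need (A_new/A_old)^0.18 = 0.52, so A_new/A_old = 0.52^(1/0.18) = 0.52^5.556
ln(A_new/A_old) = ln 0.52 / 0.18 = -0.6539 / 0.18 = -3.6329
A_new/A_old = e^-3.6329 ≈ 0.02644

2.6%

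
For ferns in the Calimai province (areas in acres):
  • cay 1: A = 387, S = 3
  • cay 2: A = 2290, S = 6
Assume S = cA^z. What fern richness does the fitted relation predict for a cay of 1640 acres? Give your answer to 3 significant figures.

z = ln(6/3) / ln(2290/387) = 0.6931 / 1.7779 = 0.3899
c = 3 / 387^0.3899 = 3 / 10.21 = 0.2939
S₃ = 0.2939 × 1640^0.3899 = 0.2939 × 17.92 ≈ 5.268

5.27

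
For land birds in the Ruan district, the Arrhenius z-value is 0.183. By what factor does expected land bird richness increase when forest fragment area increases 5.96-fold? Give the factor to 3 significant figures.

S₂/S₁ = (A₂/A₁)^z = 5.96^0.183
ln(S₂/S₁) = 0.183 × ln 5.96 = 0.183 × 1.7851 = 0.3267
S₂/S₁ = e^0.3267 ≈ 1.386

1.39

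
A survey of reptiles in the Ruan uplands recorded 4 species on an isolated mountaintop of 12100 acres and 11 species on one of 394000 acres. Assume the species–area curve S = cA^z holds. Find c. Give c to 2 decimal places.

0.26

z = ln(S₂/S₁) / ln(A₂/A₁) = ln(11/4) / ln(394000/12100) = 1.0116 / 3.4831 = 0.2904
c = S₁ / A₁^z = 4 / 12100^0.2904 = 4 / 15.34 = 0.2608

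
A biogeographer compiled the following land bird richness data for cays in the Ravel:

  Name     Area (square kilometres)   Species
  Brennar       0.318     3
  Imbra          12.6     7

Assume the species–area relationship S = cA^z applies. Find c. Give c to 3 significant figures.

z = ln(S₂/S₁) / ln(A₂/A₁) = ln(7/3) / ln(12.6/0.318) = 0.8473 / 3.6794 = 0.2303
c = S₁ / A₁^z = 3 / 0.318^0.2303 = 3 / 0.7681 = 3.906

3.91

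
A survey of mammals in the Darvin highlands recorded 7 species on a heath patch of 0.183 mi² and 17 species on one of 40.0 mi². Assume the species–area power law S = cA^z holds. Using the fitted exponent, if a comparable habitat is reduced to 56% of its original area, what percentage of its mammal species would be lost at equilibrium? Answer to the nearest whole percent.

z = ln(17/7) / ln(40/0.183) = 0.8873 / 5.3871 = 0.1647
S_new/S_old = (A_new/A_old)^z = 0.56^0.1647 = exp(0.1647 × -0.5798) = 0.9089
Fraction lost = 1 − 0.9089 = 0.09108

9%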